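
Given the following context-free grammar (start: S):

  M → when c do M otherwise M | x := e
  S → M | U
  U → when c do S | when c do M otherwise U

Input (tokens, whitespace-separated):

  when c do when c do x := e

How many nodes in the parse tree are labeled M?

1

[S [U when c do [S [U when c do [S [M x := e]]]]]]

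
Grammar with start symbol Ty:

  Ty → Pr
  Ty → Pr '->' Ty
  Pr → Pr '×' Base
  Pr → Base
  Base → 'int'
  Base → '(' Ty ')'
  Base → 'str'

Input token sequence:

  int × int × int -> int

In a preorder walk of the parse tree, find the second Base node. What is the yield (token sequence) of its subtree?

[Ty [Pr [Pr [Pr [Base int]] × [Base int]] × [Base int]] -> [Ty [Pr [Base int]]]]

int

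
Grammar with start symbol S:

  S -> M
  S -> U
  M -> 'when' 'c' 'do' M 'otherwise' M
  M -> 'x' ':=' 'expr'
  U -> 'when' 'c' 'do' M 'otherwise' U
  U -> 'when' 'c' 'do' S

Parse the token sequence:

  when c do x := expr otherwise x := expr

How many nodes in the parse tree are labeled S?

1

[S [M when c do [M x := expr] otherwise [M x := expr]]]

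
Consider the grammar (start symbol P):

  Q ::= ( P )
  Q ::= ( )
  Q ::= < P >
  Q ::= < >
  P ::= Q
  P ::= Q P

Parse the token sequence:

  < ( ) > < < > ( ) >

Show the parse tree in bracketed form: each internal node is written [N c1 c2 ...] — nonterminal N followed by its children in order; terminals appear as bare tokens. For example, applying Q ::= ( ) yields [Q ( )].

[P [Q < [P [Q ( )]] >] [P [Q < [P [Q < >] [P [Q ( )]]] >]]]

P
Q P
< P > P
< Q > P
< ( ) > P
< ( ) > Q
< ( ) > < P >
< ( ) > < Q P >
< ( ) > < < > P >
< ( ) > < < > Q >
< ( ) > < < > ( ) >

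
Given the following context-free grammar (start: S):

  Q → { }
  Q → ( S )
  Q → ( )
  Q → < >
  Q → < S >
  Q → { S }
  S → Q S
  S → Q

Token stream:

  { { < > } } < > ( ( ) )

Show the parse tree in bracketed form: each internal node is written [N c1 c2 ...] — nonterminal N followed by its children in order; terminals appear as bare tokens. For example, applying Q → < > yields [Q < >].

S
Q S
{ S } S
{ Q } S
{ { S } } S
{ { Q } } S
{ { < > } } S
{ { < > } } Q S
{ { < > } } < > S
{ { < > } } < > Q
{ { < > } } < > ( S )
{ { < > } } < > ( Q )
{ { < > } } < > ( ( ) )

[S [Q { [S [Q { [S [Q < >]] }]] }] [S [Q < >] [S [Q ( [S [Q ( )]] )]]]]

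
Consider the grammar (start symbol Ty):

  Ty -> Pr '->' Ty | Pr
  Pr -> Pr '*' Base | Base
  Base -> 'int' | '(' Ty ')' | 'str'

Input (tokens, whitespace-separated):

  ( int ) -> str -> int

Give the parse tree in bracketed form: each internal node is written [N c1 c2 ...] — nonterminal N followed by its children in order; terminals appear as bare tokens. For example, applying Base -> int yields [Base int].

Ty
Pr -> Ty
Base -> Ty
( Ty ) -> Ty
( Pr ) -> Ty
( Base ) -> Ty
( int ) -> Ty
( int ) -> Pr -> Ty
( int ) -> Base -> Ty
( int ) -> str -> Ty
( int ) -> str -> Pr
( int ) -> str -> Base
( int ) -> str -> int

[Ty [Pr [Base ( [Ty [Pr [Base int]]] )]] -> [Ty [Pr [Base str]] -> [Ty [Pr [Base int]]]]]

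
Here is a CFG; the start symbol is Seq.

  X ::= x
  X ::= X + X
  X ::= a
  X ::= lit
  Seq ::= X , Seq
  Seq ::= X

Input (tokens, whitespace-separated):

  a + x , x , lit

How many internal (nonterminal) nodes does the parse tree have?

8

[Seq [X [X a] + [X x]] , [Seq [X x] , [Seq [X lit]]]]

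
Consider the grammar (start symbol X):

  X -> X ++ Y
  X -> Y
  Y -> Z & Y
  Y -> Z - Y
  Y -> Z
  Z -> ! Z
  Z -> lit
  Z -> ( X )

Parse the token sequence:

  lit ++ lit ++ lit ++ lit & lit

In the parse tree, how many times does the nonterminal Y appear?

5

[X [X [X [X [Y [Z lit]]] ++ [Y [Z lit]]] ++ [Y [Z lit]]] ++ [Y [Z lit] & [Y [Z lit]]]]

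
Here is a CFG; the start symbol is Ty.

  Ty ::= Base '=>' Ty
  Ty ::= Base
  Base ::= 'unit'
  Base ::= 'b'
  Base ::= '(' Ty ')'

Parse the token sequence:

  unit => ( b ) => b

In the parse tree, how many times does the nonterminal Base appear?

[Ty [Base unit] => [Ty [Base ( [Ty [Base b]] )] => [Ty [Base b]]]]

4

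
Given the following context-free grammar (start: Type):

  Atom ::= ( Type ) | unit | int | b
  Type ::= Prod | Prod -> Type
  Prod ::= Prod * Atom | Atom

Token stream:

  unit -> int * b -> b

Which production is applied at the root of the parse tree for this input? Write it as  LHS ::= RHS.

Type ::= Prod -> Type

[Type [Prod [Atom unit]] -> [Type [Prod [Prod [Atom int]] * [Atom b]] -> [Type [Prod [Atom b]]]]]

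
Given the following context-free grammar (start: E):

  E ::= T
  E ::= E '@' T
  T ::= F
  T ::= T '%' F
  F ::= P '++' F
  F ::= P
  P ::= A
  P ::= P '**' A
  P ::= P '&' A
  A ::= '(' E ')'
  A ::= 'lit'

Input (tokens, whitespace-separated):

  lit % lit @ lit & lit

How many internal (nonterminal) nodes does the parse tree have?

[E [E [T [T [F [P [A lit]]]] % [F [P [A lit]]]]] @ [T [F [P [P [A lit]] & [A lit]]]]]

16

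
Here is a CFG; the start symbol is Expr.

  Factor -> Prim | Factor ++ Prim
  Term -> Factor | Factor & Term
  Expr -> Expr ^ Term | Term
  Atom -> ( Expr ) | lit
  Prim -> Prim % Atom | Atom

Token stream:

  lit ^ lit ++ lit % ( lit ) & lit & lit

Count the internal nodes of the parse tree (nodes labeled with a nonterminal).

28

[Expr [Expr [Term [Factor [Prim [Atom lit]]]]] ^ [Term [Factor [Factor [Prim [Atom lit]]] ++ [Prim [Prim [Atom lit]] % [Atom ( [Expr [Term [Factor [Prim [Atom lit]]]]] )]]] & [Term [Factor [Prim [Atom lit]]] & [Term [Factor [Prim [Atom lit]]]]]]]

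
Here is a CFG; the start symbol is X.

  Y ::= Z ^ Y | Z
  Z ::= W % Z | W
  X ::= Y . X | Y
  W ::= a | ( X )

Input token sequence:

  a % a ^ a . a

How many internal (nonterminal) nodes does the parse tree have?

[X [Y [Z [W a] % [Z [W a]]] ^ [Y [Z [W a]]]] . [X [Y [Z [W a]]]]]

13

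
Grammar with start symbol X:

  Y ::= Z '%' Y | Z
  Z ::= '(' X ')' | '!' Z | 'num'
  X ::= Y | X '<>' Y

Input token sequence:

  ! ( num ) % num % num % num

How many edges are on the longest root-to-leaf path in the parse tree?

7

[X [Y [Z ! [Z ( [X [Y [Z num]]] )]] % [Y [Z num] % [Y [Z num] % [Y [Z num]]]]]]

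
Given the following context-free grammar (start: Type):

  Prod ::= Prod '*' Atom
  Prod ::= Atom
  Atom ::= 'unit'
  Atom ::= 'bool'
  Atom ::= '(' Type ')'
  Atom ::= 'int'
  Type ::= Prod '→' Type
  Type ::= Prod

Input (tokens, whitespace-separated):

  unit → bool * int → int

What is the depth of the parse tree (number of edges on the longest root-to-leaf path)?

5

[Type [Prod [Atom unit]] → [Type [Prod [Prod [Atom bool]] * [Atom int]] → [Type [Prod [Atom int]]]]]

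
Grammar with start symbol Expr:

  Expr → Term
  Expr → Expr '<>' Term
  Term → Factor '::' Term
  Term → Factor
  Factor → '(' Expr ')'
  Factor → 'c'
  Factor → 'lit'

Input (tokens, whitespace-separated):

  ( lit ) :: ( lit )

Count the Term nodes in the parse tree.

4

[Expr [Term [Factor ( [Expr [Term [Factor lit]]] )] :: [Term [Factor ( [Expr [Term [Factor lit]]] )]]]]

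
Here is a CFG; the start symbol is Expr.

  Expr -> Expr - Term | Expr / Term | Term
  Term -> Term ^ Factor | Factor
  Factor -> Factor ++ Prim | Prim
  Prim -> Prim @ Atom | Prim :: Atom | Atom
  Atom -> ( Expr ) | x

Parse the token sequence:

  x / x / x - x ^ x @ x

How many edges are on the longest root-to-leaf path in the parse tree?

[Expr [Expr [Expr [Expr [Term [Factor [Prim [Atom x]]]]] / [Term [Factor [Prim [Atom x]]]]] / [Term [Factor [Prim [Atom x]]]]] - [Term [Term [Factor [Prim [Atom x]]]] ^ [Factor [Prim [Prim [Atom x]] @ [Atom x]]]]]

8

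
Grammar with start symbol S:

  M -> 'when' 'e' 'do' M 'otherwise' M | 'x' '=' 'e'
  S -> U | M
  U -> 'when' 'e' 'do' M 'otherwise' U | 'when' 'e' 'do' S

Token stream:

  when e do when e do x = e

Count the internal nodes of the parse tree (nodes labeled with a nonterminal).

[S [U when e do [S [U when e do [S [M x = e]]]]]]

6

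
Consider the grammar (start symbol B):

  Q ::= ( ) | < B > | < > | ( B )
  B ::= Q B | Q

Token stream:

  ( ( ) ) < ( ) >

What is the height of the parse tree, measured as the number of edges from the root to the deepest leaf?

[B [Q ( [B [Q ( )]] )] [B [Q < [B [Q ( )]] >]]]

5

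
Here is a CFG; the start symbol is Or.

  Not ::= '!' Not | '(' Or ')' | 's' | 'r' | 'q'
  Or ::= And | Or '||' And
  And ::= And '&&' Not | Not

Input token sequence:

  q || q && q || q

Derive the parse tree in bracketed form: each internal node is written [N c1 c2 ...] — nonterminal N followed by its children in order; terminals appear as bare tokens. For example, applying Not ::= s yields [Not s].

[Or [Or [Or [And [Not q]]] || [And [And [Not q]] && [Not q]]] || [And [Not q]]]

Or
Or || And
Or || And || And
And || And || And
Not || And || And
q || And || And
q || And && Not || And
q || Not && Not || And
q || q && Not || And
q || q && q || And
q || q && q || Not
q || q && q || q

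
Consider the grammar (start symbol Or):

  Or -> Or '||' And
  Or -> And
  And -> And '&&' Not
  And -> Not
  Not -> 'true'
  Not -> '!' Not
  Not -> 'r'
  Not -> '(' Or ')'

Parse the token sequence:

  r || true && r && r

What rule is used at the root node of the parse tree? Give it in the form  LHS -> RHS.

Or -> Or '||' And

[Or [Or [And [Not r]]] || [And [And [And [Not true]] && [Not r]] && [Not r]]]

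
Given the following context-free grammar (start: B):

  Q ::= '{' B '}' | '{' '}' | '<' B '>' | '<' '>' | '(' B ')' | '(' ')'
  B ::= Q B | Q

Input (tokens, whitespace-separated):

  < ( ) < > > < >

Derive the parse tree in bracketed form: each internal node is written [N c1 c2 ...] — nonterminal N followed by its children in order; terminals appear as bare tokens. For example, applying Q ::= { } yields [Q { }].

[B [Q < [B [Q ( )] [B [Q < >]]] >] [B [Q < >]]]

B
Q B
< B > B
< Q B > B
< ( ) B > B
< ( ) Q > B
< ( ) < > > B
< ( ) < > > Q
< ( ) < > > < >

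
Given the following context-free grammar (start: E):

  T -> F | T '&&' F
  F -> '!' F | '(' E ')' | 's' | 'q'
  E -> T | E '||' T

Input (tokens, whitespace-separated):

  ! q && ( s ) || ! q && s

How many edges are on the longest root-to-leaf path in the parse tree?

[E [E [T [T [F ! [F q]]] && [F ( [E [T [F s]]] )]]] || [T [T [F ! [F q]]] && [F s]]]

7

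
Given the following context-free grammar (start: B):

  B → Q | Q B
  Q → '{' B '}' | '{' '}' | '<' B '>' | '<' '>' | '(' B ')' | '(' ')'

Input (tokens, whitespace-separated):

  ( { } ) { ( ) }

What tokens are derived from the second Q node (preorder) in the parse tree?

{ }

[B [Q ( [B [Q { }]] )] [B [Q { [B [Q ( )]] }]]]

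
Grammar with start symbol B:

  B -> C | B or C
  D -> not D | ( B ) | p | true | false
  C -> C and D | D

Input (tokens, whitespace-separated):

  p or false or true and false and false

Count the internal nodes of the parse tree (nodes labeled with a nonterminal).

[B [B [B [C [D p]]] or [C [D false]]] or [C [C [C [D true]] and [D false]] and [D false]]]

13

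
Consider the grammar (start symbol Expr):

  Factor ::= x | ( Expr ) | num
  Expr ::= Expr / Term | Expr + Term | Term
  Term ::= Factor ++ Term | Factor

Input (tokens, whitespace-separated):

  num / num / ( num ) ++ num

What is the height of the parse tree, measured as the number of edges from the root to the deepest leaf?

[Expr [Expr [Expr [Term [Factor num]]] / [Term [Factor num]]] / [Term [Factor ( [Expr [Term [Factor num]]] )] ++ [Term [Factor num]]]]

6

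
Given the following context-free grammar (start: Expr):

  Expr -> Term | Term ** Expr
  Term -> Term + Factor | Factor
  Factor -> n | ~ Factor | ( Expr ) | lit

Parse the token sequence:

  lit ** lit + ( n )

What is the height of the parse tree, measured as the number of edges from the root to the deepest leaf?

[Expr [Term [Factor lit]] ** [Expr [Term [Term [Factor lit]] + [Factor ( [Expr [Term [Factor n]]] )]]]]

7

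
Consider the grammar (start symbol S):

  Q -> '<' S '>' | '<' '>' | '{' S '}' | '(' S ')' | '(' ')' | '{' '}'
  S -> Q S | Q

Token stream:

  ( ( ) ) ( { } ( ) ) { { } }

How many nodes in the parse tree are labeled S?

7

[S [Q ( [S [Q ( )]] )] [S [Q ( [S [Q { }] [S [Q ( )]]] )] [S [Q { [S [Q { }]] }]]]]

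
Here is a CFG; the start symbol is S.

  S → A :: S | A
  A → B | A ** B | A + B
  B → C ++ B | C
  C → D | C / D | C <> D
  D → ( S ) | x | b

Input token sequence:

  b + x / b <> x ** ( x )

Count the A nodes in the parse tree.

4

[S [A [A [A [B [C [D b]]]] + [B [C [C [C [D x]] / [D b]] <> [D x]]]] ** [B [C [D ( [S [A [B [C [D x]]]]] )]]]]]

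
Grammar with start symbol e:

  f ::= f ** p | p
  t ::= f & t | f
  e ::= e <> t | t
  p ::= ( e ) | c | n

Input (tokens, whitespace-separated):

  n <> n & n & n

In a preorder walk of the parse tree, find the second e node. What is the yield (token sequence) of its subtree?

n

[e [e [t [f [p n]]]] <> [t [f [p n]] & [t [f [p n]] & [t [f [p n]]]]]]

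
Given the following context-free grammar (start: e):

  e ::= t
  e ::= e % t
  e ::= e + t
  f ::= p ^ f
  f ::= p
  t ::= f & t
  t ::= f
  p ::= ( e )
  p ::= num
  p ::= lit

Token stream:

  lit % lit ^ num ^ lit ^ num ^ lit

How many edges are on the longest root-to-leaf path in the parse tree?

8

[e [e [t [f [p lit]]]] % [t [f [p lit] ^ [f [p num] ^ [f [p lit] ^ [f [p num] ^ [f [p lit]]]]]]]]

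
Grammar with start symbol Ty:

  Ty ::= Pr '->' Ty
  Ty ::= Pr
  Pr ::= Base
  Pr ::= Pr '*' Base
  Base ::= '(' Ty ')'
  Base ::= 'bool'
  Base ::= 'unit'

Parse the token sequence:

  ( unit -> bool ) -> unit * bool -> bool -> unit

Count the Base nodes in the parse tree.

7

[Ty [Pr [Base ( [Ty [Pr [Base unit]] -> [Ty [Pr [Base bool]]]] )]] -> [Ty [Pr [Pr [Base unit]] * [Base bool]] -> [Ty [Pr [Base bool]] -> [Ty [Pr [Base unit]]]]]]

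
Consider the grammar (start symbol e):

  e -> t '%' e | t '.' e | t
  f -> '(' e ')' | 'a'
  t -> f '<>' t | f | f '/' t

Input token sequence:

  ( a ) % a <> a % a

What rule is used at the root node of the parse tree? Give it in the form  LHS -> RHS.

e -> t '%' e

[e [t [f ( [e [t [f a]]] )]] % [e [t [f a] <> [t [f a]]] % [e [t [f a]]]]]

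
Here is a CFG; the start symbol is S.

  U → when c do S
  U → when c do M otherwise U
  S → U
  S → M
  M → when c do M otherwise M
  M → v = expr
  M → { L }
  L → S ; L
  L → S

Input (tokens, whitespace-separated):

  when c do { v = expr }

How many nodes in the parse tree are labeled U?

1

[S [U when c do [S [M { [L [S [M v = expr]]] }]]]]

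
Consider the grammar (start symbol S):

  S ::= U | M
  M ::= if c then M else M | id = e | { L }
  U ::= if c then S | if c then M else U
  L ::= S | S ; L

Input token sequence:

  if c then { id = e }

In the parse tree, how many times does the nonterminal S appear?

[S [U if c then [S [M { [L [S [M id = e]]] }]]]]

3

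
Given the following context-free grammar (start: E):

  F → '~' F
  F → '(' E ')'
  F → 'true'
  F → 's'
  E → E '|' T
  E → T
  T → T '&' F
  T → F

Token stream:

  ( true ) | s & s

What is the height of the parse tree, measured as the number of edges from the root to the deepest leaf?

7

[E [E [T [F ( [E [T [F true]]] )]]] | [T [T [F s]] & [F s]]]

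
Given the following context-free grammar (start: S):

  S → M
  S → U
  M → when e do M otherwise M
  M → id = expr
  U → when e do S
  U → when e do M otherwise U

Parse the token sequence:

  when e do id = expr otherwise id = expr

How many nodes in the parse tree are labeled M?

3

[S [M when e do [M id = expr] otherwise [M id = expr]]]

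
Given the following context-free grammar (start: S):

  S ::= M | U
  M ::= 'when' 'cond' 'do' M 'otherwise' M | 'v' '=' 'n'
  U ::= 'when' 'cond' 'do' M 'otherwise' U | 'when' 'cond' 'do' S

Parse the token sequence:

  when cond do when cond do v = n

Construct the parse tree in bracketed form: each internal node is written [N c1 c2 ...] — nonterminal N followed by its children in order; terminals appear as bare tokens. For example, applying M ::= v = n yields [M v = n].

[S [U when cond do [S [U when cond do [S [M v = n]]]]]]

S
U
when cond do S
when cond do U
when cond do when cond do S
when cond do when cond do M
when cond do when cond do v = n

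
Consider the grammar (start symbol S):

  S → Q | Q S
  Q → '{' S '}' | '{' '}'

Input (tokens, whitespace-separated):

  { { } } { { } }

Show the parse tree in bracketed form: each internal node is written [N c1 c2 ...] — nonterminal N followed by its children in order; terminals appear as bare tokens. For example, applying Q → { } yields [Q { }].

S
Q S
{ S } S
{ Q } S
{ { } } S
{ { } } Q
{ { } } { S }
{ { } } { Q }
{ { } } { { } }

[S [Q { [S [Q { }]] }] [S [Q { [S [Q { }]] }]]]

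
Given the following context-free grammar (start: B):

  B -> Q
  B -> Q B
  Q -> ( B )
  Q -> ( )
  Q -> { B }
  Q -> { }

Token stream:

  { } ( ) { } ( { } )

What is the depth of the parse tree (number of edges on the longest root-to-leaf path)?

7

[B [Q { }] [B [Q ( )] [B [Q { }] [B [Q ( [B [Q { }]] )]]]]]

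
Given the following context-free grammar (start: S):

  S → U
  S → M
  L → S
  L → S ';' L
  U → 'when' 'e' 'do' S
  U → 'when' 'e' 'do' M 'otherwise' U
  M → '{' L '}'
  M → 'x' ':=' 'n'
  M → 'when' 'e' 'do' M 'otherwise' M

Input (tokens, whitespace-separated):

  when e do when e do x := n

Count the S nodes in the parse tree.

3

[S [U when e do [S [U when e do [S [M x := n]]]]]]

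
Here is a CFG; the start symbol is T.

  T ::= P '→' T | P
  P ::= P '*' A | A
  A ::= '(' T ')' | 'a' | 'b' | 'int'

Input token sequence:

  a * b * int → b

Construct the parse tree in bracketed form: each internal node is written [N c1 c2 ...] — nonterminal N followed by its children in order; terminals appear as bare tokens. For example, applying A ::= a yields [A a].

T
P → T
P * A → T
P * A * A → T
A * A * A → T
a * A * A → T
a * b * A → T
a * b * int → T
a * b * int → P
a * b * int → A
a * b * int → b

[T [P [P [P [A a]] * [A b]] * [A int]] → [T [P [A b]]]]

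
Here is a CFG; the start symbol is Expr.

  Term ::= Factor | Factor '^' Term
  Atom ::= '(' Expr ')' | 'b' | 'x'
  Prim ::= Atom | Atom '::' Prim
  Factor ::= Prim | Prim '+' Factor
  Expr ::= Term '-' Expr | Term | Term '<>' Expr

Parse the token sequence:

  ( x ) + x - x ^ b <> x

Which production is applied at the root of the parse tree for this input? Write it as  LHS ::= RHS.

[Expr [Term [Factor [Prim [Atom ( [Expr [Term [Factor [Prim [Atom x]]]]] )]] + [Factor [Prim [Atom x]]]]] - [Expr [Term [Factor [Prim [Atom x]]] ^ [Term [Factor [Prim [Atom b]]]]] <> [Expr [Term [Factor [Prim [Atom x]]]]]]]

Expr ::= Term '-' Expr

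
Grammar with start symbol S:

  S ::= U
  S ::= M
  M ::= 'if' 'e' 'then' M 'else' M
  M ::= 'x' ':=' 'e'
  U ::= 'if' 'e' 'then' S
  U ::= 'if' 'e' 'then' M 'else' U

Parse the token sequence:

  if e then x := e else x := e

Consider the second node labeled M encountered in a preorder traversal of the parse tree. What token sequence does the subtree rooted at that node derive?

[S [M if e then [M x := e] else [M x := e]]]

x := e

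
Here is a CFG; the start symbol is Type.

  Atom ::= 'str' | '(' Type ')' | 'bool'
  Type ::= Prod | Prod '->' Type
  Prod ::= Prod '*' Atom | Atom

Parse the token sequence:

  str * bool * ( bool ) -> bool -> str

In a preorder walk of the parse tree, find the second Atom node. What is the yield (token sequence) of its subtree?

[Type [Prod [Prod [Prod [Atom str]] * [Atom bool]] * [Atom ( [Type [Prod [Atom bool]]] )]] -> [Type [Prod [Atom bool]] -> [Type [Prod [Atom str]]]]]

bool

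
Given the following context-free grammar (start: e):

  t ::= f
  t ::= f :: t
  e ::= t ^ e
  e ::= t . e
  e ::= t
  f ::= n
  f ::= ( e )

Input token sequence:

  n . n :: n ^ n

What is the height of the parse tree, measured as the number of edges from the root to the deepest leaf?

5

[e [t [f n]] . [e [t [f n] :: [t [f n]]] ^ [e [t [f n]]]]]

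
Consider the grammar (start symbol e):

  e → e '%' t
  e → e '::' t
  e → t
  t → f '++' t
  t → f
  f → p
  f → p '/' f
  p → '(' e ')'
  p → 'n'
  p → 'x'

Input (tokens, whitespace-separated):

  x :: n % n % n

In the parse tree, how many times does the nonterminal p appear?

[e [e [e [e [t [f [p x]]]] :: [t [f [p n]]]] % [t [f [p n]]]] % [t [f [p n]]]]

4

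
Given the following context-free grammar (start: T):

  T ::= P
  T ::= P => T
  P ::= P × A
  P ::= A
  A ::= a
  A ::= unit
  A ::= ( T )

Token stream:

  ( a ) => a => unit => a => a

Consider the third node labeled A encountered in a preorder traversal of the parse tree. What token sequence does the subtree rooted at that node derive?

a

[T [P [A ( [T [P [A a]]] )]] => [T [P [A a]] => [T [P [A unit]] => [T [P [A a]] => [T [P [A a]]]]]]]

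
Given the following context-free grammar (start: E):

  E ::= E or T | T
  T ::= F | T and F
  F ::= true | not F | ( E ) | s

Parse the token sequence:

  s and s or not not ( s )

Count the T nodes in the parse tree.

[E [E [T [T [F s]] and [F s]]] or [T [F not [F not [F ( [E [T [F s]]] )]]]]]

4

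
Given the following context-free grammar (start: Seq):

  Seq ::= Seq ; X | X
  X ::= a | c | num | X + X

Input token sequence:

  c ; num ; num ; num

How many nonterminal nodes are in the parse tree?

[Seq [Seq [Seq [Seq [X c]] ; [X num]] ; [X num]] ; [X num]]

8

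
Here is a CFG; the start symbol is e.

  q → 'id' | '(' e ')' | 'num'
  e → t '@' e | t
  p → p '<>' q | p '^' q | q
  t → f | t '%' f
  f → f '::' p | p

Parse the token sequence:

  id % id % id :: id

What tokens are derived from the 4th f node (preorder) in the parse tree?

id

[e [t [t [t [f [p [q id]]]] % [f [p [q id]]]] % [f [f [p [q id]]] :: [p [q id]]]]]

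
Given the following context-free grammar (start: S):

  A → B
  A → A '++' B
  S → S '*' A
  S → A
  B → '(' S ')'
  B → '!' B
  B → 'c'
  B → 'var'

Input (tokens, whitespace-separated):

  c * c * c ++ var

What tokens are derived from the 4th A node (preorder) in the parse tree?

c

[S [S [S [A [B c]]] * [A [B c]]] * [A [A [B c]] ++ [B var]]]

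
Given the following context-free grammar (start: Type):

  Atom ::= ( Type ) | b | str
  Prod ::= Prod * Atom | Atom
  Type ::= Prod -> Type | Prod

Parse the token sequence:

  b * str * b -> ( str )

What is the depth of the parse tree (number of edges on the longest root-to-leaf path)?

7

[Type [Prod [Prod [Prod [Atom b]] * [Atom str]] * [Atom b]] -> [Type [Prod [Atom ( [Type [Prod [Atom str]]] )]]]]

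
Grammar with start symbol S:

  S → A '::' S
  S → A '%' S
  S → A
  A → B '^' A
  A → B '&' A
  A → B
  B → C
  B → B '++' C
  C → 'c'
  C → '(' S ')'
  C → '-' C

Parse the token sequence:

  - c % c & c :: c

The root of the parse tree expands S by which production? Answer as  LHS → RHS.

S → A '%' S

[S [A [B [C - [C c]]]] % [S [A [B [C c]] & [A [B [C c]]]] :: [S [A [B [C c]]]]]]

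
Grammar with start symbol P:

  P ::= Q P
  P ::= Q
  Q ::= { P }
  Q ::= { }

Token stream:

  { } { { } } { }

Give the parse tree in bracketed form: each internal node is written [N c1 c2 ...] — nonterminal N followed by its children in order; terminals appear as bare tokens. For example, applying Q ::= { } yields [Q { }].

P
Q P
{ } P
{ } Q P
{ } { P } P
{ } { Q } P
{ } { { } } P
{ } { { } } Q
{ } { { } } { }

[P [Q { }] [P [Q { [P [Q { }]] }] [P [Q { }]]]]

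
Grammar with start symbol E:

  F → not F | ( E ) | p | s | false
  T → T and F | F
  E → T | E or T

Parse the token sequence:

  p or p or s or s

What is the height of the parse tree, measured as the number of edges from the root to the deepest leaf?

[E [E [E [E [T [F p]]] or [T [F p]]] or [T [F s]]] or [T [F s]]]

6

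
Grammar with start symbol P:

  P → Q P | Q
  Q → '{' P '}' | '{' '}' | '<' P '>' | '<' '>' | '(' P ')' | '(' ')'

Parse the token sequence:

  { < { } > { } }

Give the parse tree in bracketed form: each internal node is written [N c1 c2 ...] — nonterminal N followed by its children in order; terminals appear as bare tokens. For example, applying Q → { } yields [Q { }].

[P [Q { [P [Q < [P [Q { }]] >] [P [Q { }]]] }]]

P
Q
{ P }
{ Q P }
{ < P > P }
{ < Q > P }
{ < { } > P }
{ < { } > Q }
{ < { } > { } }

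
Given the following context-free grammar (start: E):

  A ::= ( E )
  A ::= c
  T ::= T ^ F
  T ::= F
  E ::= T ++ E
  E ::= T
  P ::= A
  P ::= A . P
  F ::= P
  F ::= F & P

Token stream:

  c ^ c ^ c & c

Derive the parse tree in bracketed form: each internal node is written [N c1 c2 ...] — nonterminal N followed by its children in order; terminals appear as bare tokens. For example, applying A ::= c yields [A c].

E
T
T ^ F
T ^ F ^ F
F ^ F ^ F
P ^ F ^ F
A ^ F ^ F
c ^ F ^ F
c ^ P ^ F
c ^ A ^ F
c ^ c ^ F
c ^ c ^ F & P
c ^ c ^ P & P
c ^ c ^ A & P
c ^ c ^ c & P
c ^ c ^ c & A
c ^ c ^ c & c

[E [T [T [T [F [P [A c]]]] ^ [F [P [A c]]]] ^ [F [F [P [A c]]] & [P [A c]]]]]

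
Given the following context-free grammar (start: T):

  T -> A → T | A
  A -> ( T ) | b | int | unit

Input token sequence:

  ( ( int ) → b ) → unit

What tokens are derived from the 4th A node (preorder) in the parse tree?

[T [A ( [T [A ( [T [A int]] )] → [T [A b]]] )] → [T [A unit]]]

b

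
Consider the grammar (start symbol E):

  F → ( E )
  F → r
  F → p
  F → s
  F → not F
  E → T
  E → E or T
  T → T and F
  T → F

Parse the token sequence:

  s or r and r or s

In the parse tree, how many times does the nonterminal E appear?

3

[E [E [E [T [F s]]] or [T [T [F r]] and [F r]]] or [T [F s]]]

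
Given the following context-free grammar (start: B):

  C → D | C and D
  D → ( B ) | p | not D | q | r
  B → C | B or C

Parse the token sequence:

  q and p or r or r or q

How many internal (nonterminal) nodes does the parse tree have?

[B [B [B [B [C [C [D q]] and [D p]]] or [C [D r]]] or [C [D r]]] or [C [D q]]]

14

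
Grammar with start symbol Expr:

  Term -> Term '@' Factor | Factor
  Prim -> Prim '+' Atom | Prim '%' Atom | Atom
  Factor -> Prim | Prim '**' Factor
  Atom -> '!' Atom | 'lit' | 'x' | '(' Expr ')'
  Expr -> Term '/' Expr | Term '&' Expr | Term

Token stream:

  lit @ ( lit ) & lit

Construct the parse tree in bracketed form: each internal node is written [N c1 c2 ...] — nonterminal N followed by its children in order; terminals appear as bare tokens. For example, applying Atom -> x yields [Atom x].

[Expr [Term [Term [Factor [Prim [Atom lit]]]] @ [Factor [Prim [Atom ( [Expr [Term [Factor [Prim [Atom lit]]]]] )]]]] & [Expr [Term [Factor [Prim [Atom lit]]]]]]

Expr
Term & Expr
Term @ Factor & Expr
Factor @ Factor & Expr
Prim @ Factor & Expr
Atom @ Factor & Expr
lit @ Factor & Expr
lit @ Prim & Expr
lit @ Atom & Expr
lit @ ( Expr ) & Expr
lit @ ( Term ) & Expr
lit @ ( Factor ) & Expr
lit @ ( Prim ) & Expr
lit @ ( Atom ) & Expr
lit @ ( lit ) & Expr
lit @ ( lit ) & Term
lit @ ( lit ) & Factor
lit @ ( lit ) & Prim
lit @ ( lit ) & Atom
lit @ ( lit ) & lit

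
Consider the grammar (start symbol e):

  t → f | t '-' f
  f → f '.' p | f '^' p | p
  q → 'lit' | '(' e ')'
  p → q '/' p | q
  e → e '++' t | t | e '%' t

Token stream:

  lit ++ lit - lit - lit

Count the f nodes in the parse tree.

4

[e [e [t [f [p [q lit]]]]] ++ [t [t [t [f [p [q lit]]]] - [f [p [q lit]]]] - [f [p [q lit]]]]]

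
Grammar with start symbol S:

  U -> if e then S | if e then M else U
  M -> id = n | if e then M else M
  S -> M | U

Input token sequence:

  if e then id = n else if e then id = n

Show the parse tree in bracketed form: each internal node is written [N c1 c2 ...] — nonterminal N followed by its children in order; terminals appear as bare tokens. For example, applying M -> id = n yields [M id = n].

[S [U if e then [M id = n] else [U if e then [S [M id = n]]]]]

S
U
if e then M else U
if e then id = n else U
if e then id = n else if e then S
if e then id = n else if e then M
if e then id = n else if e then id = n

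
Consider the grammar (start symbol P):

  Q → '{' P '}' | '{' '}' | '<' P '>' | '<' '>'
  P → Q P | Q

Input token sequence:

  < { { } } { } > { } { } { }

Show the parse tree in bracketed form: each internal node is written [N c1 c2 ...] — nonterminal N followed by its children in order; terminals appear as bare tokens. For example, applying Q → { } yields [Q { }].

P
Q P
< P > P
< Q P > P
< { P } P > P
< { Q } P > P
< { { } } P > P
< { { } } Q > P
< { { } } { } > P
< { { } } { } > Q P
< { { } } { } > { } P
< { { } } { } > { } Q P
< { { } } { } > { } { } P
< { { } } { } > { } { } Q
< { { } } { } > { } { } { }

[P [Q < [P [Q { [P [Q { }]] }] [P [Q { }]]] >] [P [Q { }] [P [Q { }] [P [Q { }]]]]]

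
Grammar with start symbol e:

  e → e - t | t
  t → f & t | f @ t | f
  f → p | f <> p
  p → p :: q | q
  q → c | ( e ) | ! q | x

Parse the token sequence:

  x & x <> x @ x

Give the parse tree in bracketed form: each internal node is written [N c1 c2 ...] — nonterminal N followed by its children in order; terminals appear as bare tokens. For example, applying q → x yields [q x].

e
t
f & t
p & t
q & t
x & t
x & f @ t
x & f <> p @ t
x & p <> p @ t
x & q <> p @ t
x & x <> p @ t
x & x <> q @ t
x & x <> x @ t
x & x <> x @ f
x & x <> x @ p
x & x <> x @ q
x & x <> x @ x

[e [t [f [p [q x]]] & [t [f [f [p [q x]]] <> [p [q x]]] @ [t [f [p [q x]]]]]]]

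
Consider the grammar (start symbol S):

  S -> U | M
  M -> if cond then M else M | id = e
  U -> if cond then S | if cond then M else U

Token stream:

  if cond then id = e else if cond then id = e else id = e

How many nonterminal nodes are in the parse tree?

6

[S [M if cond then [M id = e] else [M if cond then [M id = e] else [M id = e]]]]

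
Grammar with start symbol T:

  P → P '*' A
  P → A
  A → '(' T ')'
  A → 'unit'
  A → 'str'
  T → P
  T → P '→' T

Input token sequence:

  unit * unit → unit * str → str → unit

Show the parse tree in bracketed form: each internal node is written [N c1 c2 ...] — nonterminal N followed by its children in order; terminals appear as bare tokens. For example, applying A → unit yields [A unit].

T
P → T
P * A → T
A * A → T
unit * A → T
unit * unit → T
unit * unit → P → T
unit * unit → P * A → T
unit * unit → A * A → T
unit * unit → unit * A → T
unit * unit → unit * str → T
unit * unit → unit * str → P → T
unit * unit → unit * str → A → T
unit * unit → unit * str → str → T
unit * unit → unit * str → str → P
unit * unit → unit * str → str → A
unit * unit → unit * str → str → unit

[T [P [P [A unit]] * [A unit]] → [T [P [P [A unit]] * [A str]] → [T [P [A str]] → [T [P [A unit]]]]]]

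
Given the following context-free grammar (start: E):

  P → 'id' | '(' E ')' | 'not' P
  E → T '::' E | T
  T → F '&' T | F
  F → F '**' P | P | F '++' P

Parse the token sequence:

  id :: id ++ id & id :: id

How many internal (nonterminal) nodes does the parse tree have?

17

[E [T [F [P id]]] :: [E [T [F [F [P id]] ++ [P id]] & [T [F [P id]]]] :: [E [T [F [P id]]]]]]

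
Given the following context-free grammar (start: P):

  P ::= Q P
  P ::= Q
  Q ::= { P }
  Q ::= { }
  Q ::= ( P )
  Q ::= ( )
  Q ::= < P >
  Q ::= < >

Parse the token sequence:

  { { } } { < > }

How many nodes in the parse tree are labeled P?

[P [Q { [P [Q { }]] }] [P [Q { [P [Q < >]] }]]]

4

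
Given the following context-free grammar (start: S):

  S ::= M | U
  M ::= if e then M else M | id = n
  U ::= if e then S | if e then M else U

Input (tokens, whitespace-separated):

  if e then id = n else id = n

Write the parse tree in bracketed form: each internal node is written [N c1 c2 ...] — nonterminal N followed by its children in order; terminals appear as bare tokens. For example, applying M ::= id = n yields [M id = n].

[S [M if e then [M id = n] else [M id = n]]]

S
M
if e then M else M
if e then id = n else M
if e then id = n else id = n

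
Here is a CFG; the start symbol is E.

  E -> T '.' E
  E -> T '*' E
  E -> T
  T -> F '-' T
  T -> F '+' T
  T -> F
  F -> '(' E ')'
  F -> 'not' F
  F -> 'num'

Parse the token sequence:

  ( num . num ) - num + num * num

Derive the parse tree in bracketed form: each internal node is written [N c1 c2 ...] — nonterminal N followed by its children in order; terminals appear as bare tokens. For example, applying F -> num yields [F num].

[E [T [F ( [E [T [F num]] . [E [T [F num]]]] )] - [T [F num] + [T [F num]]]] * [E [T [F num]]]]

E
T * E
F - T * E
( E ) - T * E
( T . E ) - T * E
( F . E ) - T * E
( num . E ) - T * E
( num . T ) - T * E
( num . F ) - T * E
( num . num ) - T * E
( num . num ) - F + T * E
( num . num ) - num + T * E
( num . num ) - num + F * E
( num . num ) - num + num * E
( num . num ) - num + num * T
( num . num ) - num + num * F
( num . num ) - num + num * num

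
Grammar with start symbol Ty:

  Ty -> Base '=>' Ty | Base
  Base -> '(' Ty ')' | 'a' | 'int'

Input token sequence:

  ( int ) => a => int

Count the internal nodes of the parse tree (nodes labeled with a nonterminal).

8

[Ty [Base ( [Ty [Base int]] )] => [Ty [Base a] => [Ty [Base int]]]]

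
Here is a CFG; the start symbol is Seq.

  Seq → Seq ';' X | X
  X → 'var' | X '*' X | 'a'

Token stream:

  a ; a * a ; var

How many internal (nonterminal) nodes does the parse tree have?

8

[Seq [Seq [Seq [X a]] ; [X [X a] * [X a]]] ; [X var]]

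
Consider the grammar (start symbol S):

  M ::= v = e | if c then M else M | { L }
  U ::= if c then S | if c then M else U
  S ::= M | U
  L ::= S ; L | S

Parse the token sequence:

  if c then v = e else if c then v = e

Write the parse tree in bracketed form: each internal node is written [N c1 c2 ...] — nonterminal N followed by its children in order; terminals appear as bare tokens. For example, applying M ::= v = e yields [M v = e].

S
U
if c then M else U
if c then v = e else U
if c then v = e else if c then S
if c then v = e else if c then M
if c then v = e else if c then v = e

[S [U if c then [M v = e] else [U if c then [S [M v = e]]]]]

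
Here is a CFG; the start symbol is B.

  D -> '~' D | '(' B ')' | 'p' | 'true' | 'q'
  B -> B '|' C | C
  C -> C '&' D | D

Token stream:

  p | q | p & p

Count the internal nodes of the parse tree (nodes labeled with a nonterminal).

11

[B [B [B [C [D p]]] | [C [D q]]] | [C [C [D p]] & [D p]]]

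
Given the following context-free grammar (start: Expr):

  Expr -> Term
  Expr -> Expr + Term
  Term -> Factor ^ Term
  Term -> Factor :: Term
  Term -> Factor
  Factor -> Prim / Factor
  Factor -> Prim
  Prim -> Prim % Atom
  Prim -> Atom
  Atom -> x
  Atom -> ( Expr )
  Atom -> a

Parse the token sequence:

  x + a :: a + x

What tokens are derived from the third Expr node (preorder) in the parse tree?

x

[Expr [Expr [Expr [Term [Factor [Prim [Atom x]]]]] + [Term [Factor [Prim [Atom a]]] :: [Term [Factor [Prim [Atom a]]]]]] + [Term [Factor [Prim [Atom x]]]]]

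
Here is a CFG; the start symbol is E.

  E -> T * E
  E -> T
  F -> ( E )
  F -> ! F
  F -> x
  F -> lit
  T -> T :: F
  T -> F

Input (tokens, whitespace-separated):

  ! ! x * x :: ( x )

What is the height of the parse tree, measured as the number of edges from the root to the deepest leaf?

7

[E [T [F ! [F ! [F x]]]] * [E [T [T [F x]] :: [F ( [E [T [F x]]] )]]]]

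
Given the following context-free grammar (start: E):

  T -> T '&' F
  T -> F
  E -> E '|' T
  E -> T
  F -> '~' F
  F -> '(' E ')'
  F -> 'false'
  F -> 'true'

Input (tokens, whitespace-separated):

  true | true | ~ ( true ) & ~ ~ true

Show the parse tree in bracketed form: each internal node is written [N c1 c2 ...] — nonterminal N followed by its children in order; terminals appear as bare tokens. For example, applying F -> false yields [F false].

E
E | T
E | T | T
T | T | T
F | T | T
true | T | T
true | F | T
true | true | T
true | true | T & F
true | true | F & F
true | true | ~ F & F
true | true | ~ ( E ) & F
true | true | ~ ( T ) & F
true | true | ~ ( F ) & F
true | true | ~ ( true ) & F
true | true | ~ ( true ) & ~ F
true | true | ~ ( true ) & ~ ~ F
true | true | ~ ( true ) & ~ ~ true

[E [E [E [T [F true]]] | [T [F true]]] | [T [T [F ~ [F ( [E [T [F true]]] )]]] & [F ~ [F ~ [F true]]]]]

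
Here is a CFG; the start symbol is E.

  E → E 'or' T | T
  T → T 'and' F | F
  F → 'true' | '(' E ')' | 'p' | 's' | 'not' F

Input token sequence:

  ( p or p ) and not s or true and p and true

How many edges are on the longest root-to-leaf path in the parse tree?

9

[E [E [T [T [F ( [E [E [T [F p]]] or [T [F p]]] )]] and [F not [F s]]]] or [T [T [T [F true]] and [F p]] and [F true]]]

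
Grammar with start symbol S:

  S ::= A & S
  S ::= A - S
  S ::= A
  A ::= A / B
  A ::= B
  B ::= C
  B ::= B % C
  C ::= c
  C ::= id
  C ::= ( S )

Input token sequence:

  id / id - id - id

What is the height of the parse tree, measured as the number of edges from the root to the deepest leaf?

[S [A [A [B [C id]]] / [B [C id]]] - [S [A [B [C id]]] - [S [A [B [C id]]]]]]

6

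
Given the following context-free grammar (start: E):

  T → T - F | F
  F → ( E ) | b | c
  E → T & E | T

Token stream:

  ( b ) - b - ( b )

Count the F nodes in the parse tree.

[E [T [T [T [F ( [E [T [F b]]] )]] - [F b]] - [F ( [E [T [F b]]] )]]]

5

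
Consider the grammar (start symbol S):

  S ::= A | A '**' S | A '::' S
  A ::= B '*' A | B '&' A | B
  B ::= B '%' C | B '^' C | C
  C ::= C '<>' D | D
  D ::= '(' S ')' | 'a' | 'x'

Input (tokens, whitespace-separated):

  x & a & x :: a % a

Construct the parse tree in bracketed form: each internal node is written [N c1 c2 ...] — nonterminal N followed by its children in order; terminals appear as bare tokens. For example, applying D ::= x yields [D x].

[S [A [B [C [D x]]] & [A [B [C [D a]]] & [A [B [C [D x]]]]]] :: [S [A [B [B [C [D a]]] % [C [D a]]]]]]

S
A :: S
B & A :: S
C & A :: S
D & A :: S
x & A :: S
x & B & A :: S
x & C & A :: S
x & D & A :: S
x & a & A :: S
x & a & B :: S
x & a & C :: S
x & a & D :: S
x & a & x :: S
x & a & x :: A
x & a & x :: B
x & a & x :: B % C
x & a & x :: C % C
x & a & x :: D % C
x & a & x :: a % C
x & a & x :: a % D
x & a & x :: a % a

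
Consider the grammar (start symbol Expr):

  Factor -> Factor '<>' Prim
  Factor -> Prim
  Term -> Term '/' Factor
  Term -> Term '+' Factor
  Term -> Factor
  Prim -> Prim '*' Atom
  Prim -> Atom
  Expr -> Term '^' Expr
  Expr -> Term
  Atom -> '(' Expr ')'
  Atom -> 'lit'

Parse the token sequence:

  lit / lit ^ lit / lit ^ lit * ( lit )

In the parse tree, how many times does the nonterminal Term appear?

6

[Expr [Term [Term [Factor [Prim [Atom lit]]]] / [Factor [Prim [Atom lit]]]] ^ [Expr [Term [Term [Factor [Prim [Atom lit]]]] / [Factor [Prim [Atom lit]]]] ^ [Expr [Term [Factor [Prim [Prim [Atom lit]] * [Atom ( [Expr [Term [Factor [Prim [Atom lit]]]]] )]]]]]]]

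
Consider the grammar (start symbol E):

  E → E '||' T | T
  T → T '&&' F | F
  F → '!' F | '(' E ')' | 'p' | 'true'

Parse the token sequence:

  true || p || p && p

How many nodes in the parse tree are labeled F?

4

[E [E [E [T [F true]]] || [T [F p]]] || [T [T [F p]] && [F p]]]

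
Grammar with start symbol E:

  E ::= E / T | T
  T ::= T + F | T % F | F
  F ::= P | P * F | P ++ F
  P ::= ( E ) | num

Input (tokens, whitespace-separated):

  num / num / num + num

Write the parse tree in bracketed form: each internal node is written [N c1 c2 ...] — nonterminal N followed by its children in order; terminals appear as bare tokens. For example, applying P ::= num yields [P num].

E
E / T
E / T / T
T / T / T
F / T / T
P / T / T
num / T / T
num / F / T
num / P / T
num / num / T
num / num / T + F
num / num / F + F
num / num / P + F
num / num / num + F
num / num / num + P
num / num / num + num

[E [E [E [T [F [P num]]]] / [T [F [P num]]]] / [T [T [F [P num]]] + [F [P num]]]]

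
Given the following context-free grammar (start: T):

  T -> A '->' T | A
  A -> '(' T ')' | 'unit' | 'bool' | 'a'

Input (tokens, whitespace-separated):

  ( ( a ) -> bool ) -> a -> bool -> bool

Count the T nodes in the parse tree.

[T [A ( [T [A ( [T [A a]] )] -> [T [A bool]]] )] -> [T [A a] -> [T [A bool] -> [T [A bool]]]]]

7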